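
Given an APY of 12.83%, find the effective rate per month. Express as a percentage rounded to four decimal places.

The per-month rate i satisfies (1 + i)^12 = 1 + 0.1283.
i = 1.1283^(1/12) − 1 = 0.0101101 = 1.0110%.

1.0110%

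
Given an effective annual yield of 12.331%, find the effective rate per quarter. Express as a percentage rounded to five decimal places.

2.94966%

The per-quarter rate i satisfies (1 + i)^4 = 1 + 0.12331.
i = 1.12331^(1/4) − 1 = 0.0294966 = 2.94966%.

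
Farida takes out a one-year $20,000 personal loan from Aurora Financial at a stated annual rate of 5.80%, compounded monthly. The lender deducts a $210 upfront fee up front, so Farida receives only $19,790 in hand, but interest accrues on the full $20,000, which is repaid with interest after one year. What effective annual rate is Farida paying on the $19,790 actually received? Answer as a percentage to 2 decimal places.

Amount owed after one year: 20,000 × (1 + 0.0580/12)^12 = 20,000 × 1.059567 = $21,191.34.
Effective rate on net proceeds: 21,191.34 / 19,790 − 1 = 0.070810 = 7.08%.

7.08%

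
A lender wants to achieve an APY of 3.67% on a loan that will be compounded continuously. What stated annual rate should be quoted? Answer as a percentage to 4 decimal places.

3.6043%

Continuous: nominal r satisfies e^r − 1 = 0.0367.
r = ln(1 + 0.0367) = ln(1.0367) = 0.036043 = 3.6043%.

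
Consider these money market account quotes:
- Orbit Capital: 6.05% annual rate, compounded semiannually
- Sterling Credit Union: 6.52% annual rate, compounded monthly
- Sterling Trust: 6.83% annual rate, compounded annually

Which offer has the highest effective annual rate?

Orbit Capital: (1 + 0.0605/2)^2 − 1 = 6.142%
Sterling Credit Union: (1 + 0.0652/12)^12 − 1 = 6.718%
Sterling Trust: compounded annually, EAR = 6.830%
The highest effective annual rate is Sterling Trust at 6.830%.

Sterling Trust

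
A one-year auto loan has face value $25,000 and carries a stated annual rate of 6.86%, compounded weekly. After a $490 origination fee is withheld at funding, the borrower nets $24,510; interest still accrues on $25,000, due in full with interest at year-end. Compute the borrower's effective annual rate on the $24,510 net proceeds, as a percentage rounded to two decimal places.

9.24%

Amount owed after one year: 25,000 × (1 + 0.0686/52)^52 = 25,000 × 1.070959 = $26,773.98.
Effective rate on net proceeds: 26,773.98 / 24,510 − 1 = 0.092370 = 9.24%.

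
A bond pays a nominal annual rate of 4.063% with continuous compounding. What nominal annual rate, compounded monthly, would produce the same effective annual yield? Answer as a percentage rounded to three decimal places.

4.070%

EAR under continuous compounding: e^0.04063 − 1 = 0.041467.
Solve (1 + r/12)^12 = 1.041467: r/12 = 1.041467^(1/12) − 1 = 0.003392, so r = 0.040699 = 4.070%.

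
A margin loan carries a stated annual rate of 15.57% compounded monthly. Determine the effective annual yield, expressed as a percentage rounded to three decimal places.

16.731%

EAR = (1 + 0.1557/12)^12 − 1.
= 1.167306 − 1 = 16.731%.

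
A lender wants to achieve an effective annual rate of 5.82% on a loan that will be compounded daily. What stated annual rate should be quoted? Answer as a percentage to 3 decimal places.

(1 + r/365)^365 − 1 = 0.0582, so 1 + r/365 = 1.0582^(1/365).
r/365 = 0.000155, so r = 0.056574 = 5.657%.

5.657%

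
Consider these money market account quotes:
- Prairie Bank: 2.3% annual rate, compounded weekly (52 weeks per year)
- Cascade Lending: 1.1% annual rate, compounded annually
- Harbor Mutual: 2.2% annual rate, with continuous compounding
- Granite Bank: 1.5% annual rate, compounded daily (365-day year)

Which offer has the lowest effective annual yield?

Cascade Lending

Prairie Bank: (1 + 0.023/52)^52 − 1 = 2.326%
Cascade Lending: compounded annually, EAR = 1.100%
Harbor Mutual: e^0.022 − 1 = 2.224%
Granite Bank: (1 + 0.015/365)^365 − 1 = 1.511%
The lowest effective annual rate is Cascade Lending at 1.100%.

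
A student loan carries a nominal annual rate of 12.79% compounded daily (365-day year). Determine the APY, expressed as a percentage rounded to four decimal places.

13.6414%

EAR = (1 + 0.1279/365)^365 − 1.
= (1 + 0.000350)^365 − 1 = 1.136414 − 1 = 13.6414%.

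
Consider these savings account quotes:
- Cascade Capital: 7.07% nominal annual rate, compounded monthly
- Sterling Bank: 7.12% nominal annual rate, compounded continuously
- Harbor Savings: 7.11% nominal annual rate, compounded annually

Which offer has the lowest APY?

Cascade Capital: (1 + 0.0707/12)^12 − 1 = 7.304%
Sterling Bank: e^0.0712 − 1 = 7.380%
Harbor Savings: compounded annually, EAR = 7.110%
The lowest effective annual rate is Harbor Savings at 7.110%.

Harbor Savings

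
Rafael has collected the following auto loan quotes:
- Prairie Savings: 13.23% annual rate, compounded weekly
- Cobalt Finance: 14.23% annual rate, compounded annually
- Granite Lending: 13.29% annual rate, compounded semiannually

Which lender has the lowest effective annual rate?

Granite Lending

Prairie Savings: (1 + 0.1323/52)^52 − 1 = 14.126%
Cobalt Finance: compounded annually, EAR = 14.230%
Granite Lending: (1 + 0.1329/2)^2 − 1 = 13.732%
The lowest effective annual rate is Granite Lending at 13.732%.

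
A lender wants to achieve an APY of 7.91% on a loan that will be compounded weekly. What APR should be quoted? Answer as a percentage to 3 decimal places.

(1 + r/52)^52 − 1 = 0.0791, so 1 + r/52 = 1.0791^(1/52).
r/52 = 0.001465, so r = 0.076183 = 7.618%.

7.618%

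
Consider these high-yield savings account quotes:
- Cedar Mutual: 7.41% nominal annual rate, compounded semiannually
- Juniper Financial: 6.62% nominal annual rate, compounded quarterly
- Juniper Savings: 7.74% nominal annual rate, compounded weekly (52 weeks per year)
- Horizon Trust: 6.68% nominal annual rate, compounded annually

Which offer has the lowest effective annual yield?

Horizon Trust

Cedar Mutual: (1 + 0.0741/2)^2 − 1 = 7.547%
Juniper Financial: (1 + 0.0662/4)^4 − 1 = 6.786%
Juniper Savings: (1 + 0.0774/52)^52 − 1 = 8.041%
Horizon Trust: compounded annually, EAR = 6.680%
The lowest effective annual rate is Horizon Trust at 6.680%.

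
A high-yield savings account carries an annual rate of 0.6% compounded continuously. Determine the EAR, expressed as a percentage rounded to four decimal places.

0.6018%

With continuous compounding, EAR = e^0.006 − 1.
e^0.006 = 1.006018, so EAR = 0.006018 = 0.6018%.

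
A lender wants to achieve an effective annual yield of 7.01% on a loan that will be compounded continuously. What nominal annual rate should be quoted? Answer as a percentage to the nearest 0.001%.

Continuous: nominal r satisfies e^r − 1 = 0.0701.
r = ln(1 + 0.0701) = ln(1.0701) = 0.067752 = 6.775%.

6.775%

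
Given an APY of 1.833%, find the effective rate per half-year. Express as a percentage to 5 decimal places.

0.91234%

The per-half-year rate i satisfies (1 + i)^2 = 1 + 0.01833.
i = 1.01833^(1/2) − 1 = 0.0091234 = 0.91234%.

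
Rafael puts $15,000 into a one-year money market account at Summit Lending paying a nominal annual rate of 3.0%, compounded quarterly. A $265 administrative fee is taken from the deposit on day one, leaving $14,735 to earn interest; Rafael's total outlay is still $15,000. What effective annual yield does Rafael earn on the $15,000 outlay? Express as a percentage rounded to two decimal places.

1.21%

Value after one year: 14,735 × (1 + 0.030/4)^4 = 14,735 × 1.030339 = $15,182.05.
Effective yield on the $15,000 outlay: 15,182.05 / 15,000 − 1 = 0.012137 = 1.21%.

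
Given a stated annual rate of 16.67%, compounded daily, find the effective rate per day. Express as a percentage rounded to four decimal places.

0.0457%

With a nominal annual rate compounded daily, the periodic rate is the nominal rate divided by 365.
i = 0.1667 / 365 = 0.0004567 = 0.0457%.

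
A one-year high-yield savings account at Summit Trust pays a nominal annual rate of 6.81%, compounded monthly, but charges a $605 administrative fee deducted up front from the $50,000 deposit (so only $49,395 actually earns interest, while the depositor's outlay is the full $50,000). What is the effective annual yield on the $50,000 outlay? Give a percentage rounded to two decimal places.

5.73%

Value after one year: 49,395 × (1 + 0.0681/12)^12 = 49,395 × 1.070266 = $52,865.80.
Effective yield on the $50,000 outlay: 52,865.80 / 50,000 − 1 = 0.057316 = 5.73%.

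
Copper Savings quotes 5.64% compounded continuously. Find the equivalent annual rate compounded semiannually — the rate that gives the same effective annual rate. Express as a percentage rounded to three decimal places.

5.720%

EAR under continuous compounding: e^0.0564 − 1 = 0.058021.
Solve (1 + r/2)^2 = 1.058021: r/2 = 1.058021^(1/2) − 1 = 0.028601, so r = 0.057203 = 5.720%.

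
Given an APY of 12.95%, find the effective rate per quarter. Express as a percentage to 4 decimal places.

3.0912%

The per-quarter rate i satisfies (1 + i)^4 = 1 + 0.1295.
i = 1.1295^(1/4) − 1 = 0.0309119 = 3.0912%.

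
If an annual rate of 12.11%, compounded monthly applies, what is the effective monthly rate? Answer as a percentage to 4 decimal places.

With a nominal annual rate compounded monthly, the periodic rate is the nominal rate divided by 12.
i = 0.1211 / 12 = 0.0100917 = 1.0092%.

1.0092%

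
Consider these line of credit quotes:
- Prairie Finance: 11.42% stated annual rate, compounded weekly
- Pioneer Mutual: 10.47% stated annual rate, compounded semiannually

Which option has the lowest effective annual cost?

Pioneer Mutual

Prairie Finance: (1 + 0.1142/52)^52 − 1 = 12.084%
Pioneer Mutual: (1 + 0.1047/2)^2 − 1 = 10.744%
The lowest effective annual rate is Pioneer Mutual at 10.744%.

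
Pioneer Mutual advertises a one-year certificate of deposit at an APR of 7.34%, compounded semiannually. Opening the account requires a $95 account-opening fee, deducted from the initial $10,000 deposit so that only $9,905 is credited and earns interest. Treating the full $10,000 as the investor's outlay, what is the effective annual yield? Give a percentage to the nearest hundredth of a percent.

6.45%

Value after one year: 9,905 × (1 + 0.0734/2)^2 = 9,905 × 1.074747 = $10,645.37.
Effective yield on the $10,000 outlay: 10,645.37 / 10,000 − 1 = 0.064537 = 6.45%.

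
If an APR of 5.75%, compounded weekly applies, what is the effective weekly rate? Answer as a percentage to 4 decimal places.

With a nominal annual rate compounded weekly, the periodic rate is the nominal rate divided by 52.
i = 0.0575 / 52 = 0.0011058 = 0.1106%.

0.1106%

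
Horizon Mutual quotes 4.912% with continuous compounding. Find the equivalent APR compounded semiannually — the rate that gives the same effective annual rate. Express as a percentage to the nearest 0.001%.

4.973%

EAR under continuous compounding: e^0.04912 − 1 = 0.050346.
Solve (1 + r/2)^2 = 1.050346: r/2 = 1.050346^(1/2) − 1 = 0.024864, so r = 0.049728 = 4.973%.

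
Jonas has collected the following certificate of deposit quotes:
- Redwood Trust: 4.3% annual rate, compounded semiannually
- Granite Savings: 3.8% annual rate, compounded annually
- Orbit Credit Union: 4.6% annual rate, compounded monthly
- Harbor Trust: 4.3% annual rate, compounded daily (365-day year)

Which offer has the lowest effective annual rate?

Granite Savings

Redwood Trust: (1 + 0.043/2)^2 − 1 = 4.346%
Granite Savings: compounded annually, EAR = 3.800%
Orbit Credit Union: (1 + 0.046/12)^12 − 1 = 4.698%
Harbor Trust: (1 + 0.043/365)^365 − 1 = 4.394%
The lowest effective annual rate is Granite Savings at 3.800%.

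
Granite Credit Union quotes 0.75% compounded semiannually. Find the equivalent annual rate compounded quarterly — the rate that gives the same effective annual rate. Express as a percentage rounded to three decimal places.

EAR = (1 + 0.0075/2)^2 − 1 = 0.007514.
Solve (1 + r/4)^4 = 1.007514: r/4 = 1.007514^(1/4) − 1 = 0.001873, so r = 0.007493 = 0.749%.

0.749%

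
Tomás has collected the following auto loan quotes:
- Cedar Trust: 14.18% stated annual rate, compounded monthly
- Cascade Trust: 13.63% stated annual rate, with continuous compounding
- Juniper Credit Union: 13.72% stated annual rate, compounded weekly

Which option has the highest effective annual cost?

Cedar Trust: (1 + 0.1418/12)^12 − 1 = 15.139%
Cascade Trust: e^0.1363 − 1 = 14.603%
Juniper Credit Union: (1 + 0.1372/52)^52 − 1 = 14.685%
The highest effective annual rate is Cedar Trust at 15.139%.

Cedar Trust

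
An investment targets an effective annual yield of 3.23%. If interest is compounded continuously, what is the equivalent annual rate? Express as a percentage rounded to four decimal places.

3.1789%

Continuous: nominal r satisfies e^r − 1 = 0.0323.
r = ln(1 + 0.0323) = ln(1.0323) = 0.031789 = 3.1789%.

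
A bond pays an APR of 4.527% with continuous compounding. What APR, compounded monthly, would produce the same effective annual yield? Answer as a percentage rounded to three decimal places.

4.536%

EAR under continuous compounding: e^0.04527 − 1 = 0.046310.
Solve (1 + r/12)^12 = 1.046310: r/12 = 1.046310^(1/12) − 1 = 0.003780, so r = 0.045355 = 4.536%.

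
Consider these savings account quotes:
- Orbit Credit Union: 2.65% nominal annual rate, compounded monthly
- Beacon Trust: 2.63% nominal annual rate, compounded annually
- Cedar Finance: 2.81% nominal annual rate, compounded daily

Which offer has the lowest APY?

Orbit Credit Union: (1 + 0.0265/12)^12 − 1 = 2.682%
Beacon Trust: compounded annually, EAR = 2.630%
Cedar Finance: (1 + 0.0281/365)^365 − 1 = 2.850%
The lowest effective annual rate is Beacon Trust at 2.630%.

Beacon Trust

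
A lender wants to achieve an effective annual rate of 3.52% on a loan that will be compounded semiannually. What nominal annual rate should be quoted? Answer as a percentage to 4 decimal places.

(1 + r/2)^2 − 1 = 0.0352, so 1 + r/2 = 1.0352^(1/2).
r/2 = 0.017448, so r = 0.034896 = 3.4896%.

3.4896%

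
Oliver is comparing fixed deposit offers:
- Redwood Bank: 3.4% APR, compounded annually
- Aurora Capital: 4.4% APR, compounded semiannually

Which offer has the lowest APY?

Redwood Bank

Redwood Bank: compounded annually, EAR = 3.400%
Aurora Capital: (1 + 0.044/2)^2 − 1 = 4.448%
The lowest effective annual rate is Redwood Bank at 3.400%.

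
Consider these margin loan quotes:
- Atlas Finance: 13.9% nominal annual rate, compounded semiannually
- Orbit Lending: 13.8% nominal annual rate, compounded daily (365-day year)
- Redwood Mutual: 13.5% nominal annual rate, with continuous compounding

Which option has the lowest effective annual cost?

Atlas Finance

Atlas Finance: (1 + 0.139/2)^2 − 1 = 14.383%
Orbit Lending: (1 + 0.138/365)^365 − 1 = 14.795%
Redwood Mutual: e^0.135 − 1 = 14.454%
The lowest effective annual rate is Atlas Finance at 14.383%.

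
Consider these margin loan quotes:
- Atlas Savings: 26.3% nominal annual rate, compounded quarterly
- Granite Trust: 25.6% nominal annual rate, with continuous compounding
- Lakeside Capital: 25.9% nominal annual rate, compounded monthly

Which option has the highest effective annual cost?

Atlas Savings: (1 + 0.263/4)^4 − 1 = 29.009%
Granite Trust: e^0.256 − 1 = 29.175%
Lakeside Capital: (1 + 0.259/12)^12 − 1 = 29.207%
The highest effective annual rate is Lakeside Capital at 29.207%.

Lakeside Capital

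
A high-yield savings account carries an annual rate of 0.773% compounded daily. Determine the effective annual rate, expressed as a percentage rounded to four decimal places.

0.7760%

EAR = (1 + 0.00773/365)^365 − 1.
= (1 + 0.000021)^365 − 1 = 1.007760 − 1 = 0.7760%.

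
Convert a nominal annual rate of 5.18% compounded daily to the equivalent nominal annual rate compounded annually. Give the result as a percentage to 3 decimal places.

5.316%

EAR = (1 + 0.0518/365)^365 − 1 = 0.053161.
Compounded annually, the equivalent nominal rate is the EAR itself: 5.316%.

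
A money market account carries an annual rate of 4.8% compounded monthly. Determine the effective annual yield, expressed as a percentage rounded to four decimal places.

4.9070%

EAR = (1 + 0.048/12)^12 − 1.
= (1 + 0.004000)^12 − 1 = 1.049070 − 1 = 4.9070%.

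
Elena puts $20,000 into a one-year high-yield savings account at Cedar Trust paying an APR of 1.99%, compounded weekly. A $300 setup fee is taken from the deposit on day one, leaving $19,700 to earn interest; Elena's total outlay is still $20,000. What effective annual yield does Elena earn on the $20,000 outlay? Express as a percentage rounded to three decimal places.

Value after one year: 19,700 × (1 + 0.0199/52)^52 = 19,700 × 1.020095 = $20,095.88.
Effective yield on the $20,000 outlay: 20,095.88 / 20,000 − 1 = 0.004794 = 0.479%.

0.479%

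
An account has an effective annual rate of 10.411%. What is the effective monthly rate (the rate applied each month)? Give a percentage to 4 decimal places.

The per-month rate i satisfies (1 + i)^12 = 1 + 0.10411.
i = 1.10411^(1/12) − 1 = 0.0082875 = 0.8287%.

0.8287%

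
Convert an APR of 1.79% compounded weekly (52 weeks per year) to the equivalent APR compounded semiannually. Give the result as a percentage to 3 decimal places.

1.798%

EAR = (1 + 0.0179/52)^52 − 1 = 0.018058.
Solve (1 + r/2)^2 = 1.018058: r/2 = 1.018058^(1/2) − 1 = 0.008989, so r = 0.017977 = 1.798%.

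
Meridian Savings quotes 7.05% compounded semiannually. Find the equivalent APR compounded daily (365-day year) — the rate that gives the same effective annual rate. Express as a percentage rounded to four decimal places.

6.9292%

EAR = (1 + 0.0705/2)^2 − 1 = 0.071743.
Solve (1 + r/365)^365 = 1.071743: r/365 = 1.071743^(1/365) − 1 = 0.000190, so r = 0.069292 = 6.9292%.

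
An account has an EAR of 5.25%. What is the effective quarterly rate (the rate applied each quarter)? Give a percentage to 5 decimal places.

1.28742%

The per-quarter rate i satisfies (1 + i)^4 = 1 + 0.0525.
i = 1.0525^(1/4) − 1 = 0.0128742 = 1.28742%.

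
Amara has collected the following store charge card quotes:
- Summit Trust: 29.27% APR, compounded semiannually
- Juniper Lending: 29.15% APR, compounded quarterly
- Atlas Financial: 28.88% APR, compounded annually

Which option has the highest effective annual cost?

Summit Trust: (1 + 0.2927/2)^2 − 1 = 31.412%
Juniper Lending: (1 + 0.2915/4)^4 − 1 = 32.494%
Atlas Financial: compounded annually, EAR = 28.880%
The highest effective annual rate is Juniper Lending at 32.494%.

Juniper Lending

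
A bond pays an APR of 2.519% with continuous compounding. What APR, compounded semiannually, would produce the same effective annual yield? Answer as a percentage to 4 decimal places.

EAR under continuous compounding: e^0.02519 − 1 = 0.025510.
Solve (1 + r/2)^2 = 1.025510: r/2 = 1.025510^(1/2) − 1 = 0.012675, so r = 0.025349 = 2.5349%.

2.5349%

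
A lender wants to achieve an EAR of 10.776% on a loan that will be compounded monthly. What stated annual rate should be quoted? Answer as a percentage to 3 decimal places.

(1 + r/12)^12 − 1 = 0.10776, so 1 + r/12 = 1.10776^(1/12).
r/12 = 0.008565, so r = 0.102778 = 10.278%.

10.278%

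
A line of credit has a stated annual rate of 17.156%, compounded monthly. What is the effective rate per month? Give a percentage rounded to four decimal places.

With a nominal annual rate compounded monthly, the periodic rate is the nominal rate divided by 12.
i = 0.17156 / 12 = 0.0142967 = 1.4297%.

1.4297%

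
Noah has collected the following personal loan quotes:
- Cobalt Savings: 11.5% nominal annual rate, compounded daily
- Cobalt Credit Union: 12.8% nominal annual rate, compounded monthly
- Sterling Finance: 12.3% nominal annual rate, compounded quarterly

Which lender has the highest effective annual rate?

Cobalt Savings: (1 + 0.115/365)^365 − 1 = 12.185%
Cobalt Credit Union: (1 + 0.128/12)^12 − 1 = 13.578%
Sterling Finance: (1 + 0.123/4)^4 − 1 = 12.879%
The highest effective annual rate is Cobalt Credit Union at 13.578%.

Cobalt Credit Union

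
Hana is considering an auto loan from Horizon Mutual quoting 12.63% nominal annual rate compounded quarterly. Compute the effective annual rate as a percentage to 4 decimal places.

13.2409%

EAR = (1 + 0.1263/4)^4 − 1.
= 1.132409 − 1 = 13.2409%.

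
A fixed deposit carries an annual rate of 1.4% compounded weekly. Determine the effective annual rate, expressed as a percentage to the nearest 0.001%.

EAR = (1 + 0.014/52)^52 − 1.
= (1 + 0.000269)^52 − 1 = 1.014097 − 1 = 1.410%.

1.410%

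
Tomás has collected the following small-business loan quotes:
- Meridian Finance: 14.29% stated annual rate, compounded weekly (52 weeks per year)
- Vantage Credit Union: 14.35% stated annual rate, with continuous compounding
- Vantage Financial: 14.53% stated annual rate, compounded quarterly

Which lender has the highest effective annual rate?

Meridian Finance: (1 + 0.1429/52)^52 − 1 = 15.339%
Vantage Credit Union: e^0.1435 − 1 = 15.431%
Vantage Financial: (1 + 0.1453/4)^4 − 1 = 15.341%
The highest effective annual rate is Vantage Credit Union at 15.431%.

Vantage Credit Union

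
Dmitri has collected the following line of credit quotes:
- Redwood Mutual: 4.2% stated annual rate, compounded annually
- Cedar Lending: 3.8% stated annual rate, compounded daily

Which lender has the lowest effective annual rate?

Redwood Mutual: compounded annually, EAR = 4.200%
Cedar Lending: (1 + 0.038/365)^365 − 1 = 3.873%
The lowest effective annual rate is Cedar Lending at 3.873%.

Cedar Lending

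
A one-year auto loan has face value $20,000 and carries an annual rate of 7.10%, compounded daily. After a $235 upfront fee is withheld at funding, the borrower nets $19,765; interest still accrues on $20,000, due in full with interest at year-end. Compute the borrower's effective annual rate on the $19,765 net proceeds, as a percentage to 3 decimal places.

Amount owed after one year: 20,000 × (1 + 0.0710/365)^365 = 20,000 × 1.073574 = $21,471.48.
Effective rate on net proceeds: 21,471.48 / 19,765 − 1 = 0.086338 = 8.634%.

8.634%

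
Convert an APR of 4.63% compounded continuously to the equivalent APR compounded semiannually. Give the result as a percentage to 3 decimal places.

EAR under continuous compounding: e^0.0463 − 1 = 0.047389.
Solve (1 + r/2)^2 = 1.047389: r/2 = 1.047389^(1/2) − 1 = 0.023420, so r = 0.046840 = 4.684%.

4.684%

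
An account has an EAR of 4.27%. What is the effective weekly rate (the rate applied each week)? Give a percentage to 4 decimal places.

The per-week rate i satisfies (1 + i)^52 = 1 + 0.0427.
i = 1.0427^(1/52) − 1 = 0.0008044 = 0.0804%.

0.0804%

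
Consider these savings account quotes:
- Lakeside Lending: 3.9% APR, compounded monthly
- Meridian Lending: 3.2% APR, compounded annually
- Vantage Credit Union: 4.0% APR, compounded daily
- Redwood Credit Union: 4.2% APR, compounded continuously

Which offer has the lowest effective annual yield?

Lakeside Lending: (1 + 0.039/12)^12 − 1 = 3.970%
Meridian Lending: compounded annually, EAR = 3.200%
Vantage Credit Union: (1 + 0.040/365)^365 − 1 = 4.081%
Redwood Credit Union: e^0.042 − 1 = 4.289%
The lowest effective annual rate is Meridian Lending at 3.200%.

Meridian Lending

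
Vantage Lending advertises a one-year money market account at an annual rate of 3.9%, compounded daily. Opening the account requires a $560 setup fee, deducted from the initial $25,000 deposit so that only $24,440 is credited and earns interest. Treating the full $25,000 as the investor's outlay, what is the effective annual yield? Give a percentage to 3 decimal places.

Value after one year: 24,440 × (1 + 0.039/365)^365 = 24,440 × 1.039768 = $25,411.94.
Effective yield on the $25,000 outlay: 25,411.94 / 25,000 − 1 = 0.016478 = 1.648%.

1.648%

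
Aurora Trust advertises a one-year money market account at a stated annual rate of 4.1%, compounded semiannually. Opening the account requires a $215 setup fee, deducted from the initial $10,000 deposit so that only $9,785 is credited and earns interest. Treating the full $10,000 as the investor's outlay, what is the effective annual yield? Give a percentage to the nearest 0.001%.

Value after one year: 9,785 × (1 + 0.041/2)^2 = 9,785 × 1.041420 = $10,190.30.
Effective yield on the $10,000 outlay: 10,190.30 / 10,000 − 1 = 0.019030 = 1.903%.

1.903%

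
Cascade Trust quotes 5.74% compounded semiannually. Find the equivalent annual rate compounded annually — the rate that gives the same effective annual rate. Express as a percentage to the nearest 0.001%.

EAR = (1 + 0.0574/2)^2 − 1 = 0.058224.
Compounded annually, the equivalent nominal rate is the EAR itself: 5.822%.

5.822%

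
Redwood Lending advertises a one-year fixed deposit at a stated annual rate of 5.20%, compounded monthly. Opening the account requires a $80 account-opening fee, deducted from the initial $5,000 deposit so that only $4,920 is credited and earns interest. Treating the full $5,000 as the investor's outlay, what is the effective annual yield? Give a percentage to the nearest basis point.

3.64%

Value after one year: 4,920 × (1 + 0.0520/12)^12 = 4,920 × 1.053257 = $5,182.03.
Effective yield on the $5,000 outlay: 5,182.03 / 5,000 − 1 = 0.036405 = 3.64%.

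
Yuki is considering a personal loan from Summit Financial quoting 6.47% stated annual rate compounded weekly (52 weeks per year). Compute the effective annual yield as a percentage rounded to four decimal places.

EAR = (1 + 0.0647/52)^52 − 1.
= (1 + 0.001244)^52 − 1 = 1.066796 − 1 = 6.6796%.

6.6796%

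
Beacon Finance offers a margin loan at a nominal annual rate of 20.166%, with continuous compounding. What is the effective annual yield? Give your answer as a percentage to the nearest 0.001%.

22.343%

With continuous compounding, EAR = e^0.20166 − 1.
e^0.20166 = 1.223432, so EAR = 0.223432 = 22.343%.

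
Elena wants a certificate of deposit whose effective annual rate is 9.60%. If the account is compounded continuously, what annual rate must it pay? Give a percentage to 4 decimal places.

9.1667%

Continuous: nominal r satisfies e^r − 1 = 0.0960.
r = ln(1 + 0.0960) = ln(1.0960) = 0.091667 = 9.1667%.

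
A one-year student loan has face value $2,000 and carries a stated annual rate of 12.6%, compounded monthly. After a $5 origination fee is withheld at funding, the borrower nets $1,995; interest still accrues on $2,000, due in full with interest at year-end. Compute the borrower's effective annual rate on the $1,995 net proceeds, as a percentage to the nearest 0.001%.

13.638%

Amount owed after one year: 2,000 × (1 + 0.126/12)^12 = 2,000 × 1.133537 = $2,267.07.
Effective rate on net proceeds: 2,267.07 / 1,995 − 1 = 0.136378 = 13.638%.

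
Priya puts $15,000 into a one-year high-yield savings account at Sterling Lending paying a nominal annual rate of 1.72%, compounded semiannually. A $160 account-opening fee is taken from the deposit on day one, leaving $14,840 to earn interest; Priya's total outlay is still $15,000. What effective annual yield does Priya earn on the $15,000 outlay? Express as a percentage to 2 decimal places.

0.64%

Value after one year: 14,840 × (1 + 0.0172/2)^2 = 14,840 × 1.017274 = $15,096.35.
Effective yield on the $15,000 outlay: 15,096.35 / 15,000 − 1 = 0.006423 = 0.64%.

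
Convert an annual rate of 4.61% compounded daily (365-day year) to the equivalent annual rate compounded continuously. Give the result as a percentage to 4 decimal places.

EAR = (1 + 0.0461/365)^365 − 1 = 0.047176.
Equivalent continuous rate: r = ln(1 + 0.047176) = 0.046097 = 4.6097%.

4.6097%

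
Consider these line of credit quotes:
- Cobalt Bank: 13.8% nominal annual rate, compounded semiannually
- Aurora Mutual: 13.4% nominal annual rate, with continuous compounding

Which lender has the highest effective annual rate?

Aurora Mutual

Cobalt Bank: (1 + 0.138/2)^2 − 1 = 14.276%
Aurora Mutual: e^0.134 − 1 = 14.339%
The highest effective annual rate is Aurora Mutual at 14.339%.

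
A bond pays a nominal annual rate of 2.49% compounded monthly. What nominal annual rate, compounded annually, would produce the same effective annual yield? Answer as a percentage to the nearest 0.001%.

EAR = (1 + 0.0249/12)^12 − 1 = 0.025186.
Compounded annually, the equivalent nominal rate is the EAR itself: 2.519%.

2.519%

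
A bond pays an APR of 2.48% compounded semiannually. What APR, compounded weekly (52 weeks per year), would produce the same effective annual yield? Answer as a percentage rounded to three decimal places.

EAR = (1 + 0.0248/2)^2 − 1 = 0.024954.
Solve (1 + r/52)^52 = 1.024954: r/52 = 1.024954^(1/52) − 1 = 0.000474, so r = 0.024653 = 2.465%.

2.465%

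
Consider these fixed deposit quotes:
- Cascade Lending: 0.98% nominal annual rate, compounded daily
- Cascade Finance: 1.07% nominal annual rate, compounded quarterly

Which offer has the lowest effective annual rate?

Cascade Lending: (1 + 0.0098/365)^365 − 1 = 0.985%
Cascade Finance: (1 + 0.0107/4)^4 − 1 = 1.074%
The lowest effective annual rate is Cascade Lending at 0.985%.

Cascade Lending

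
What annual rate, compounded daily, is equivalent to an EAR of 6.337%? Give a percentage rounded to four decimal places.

6.1448%

(1 + r/365)^365 − 1 = 0.06337, so 1 + r/365 = 1.06337^(1/365).
r/365 = 0.000168, so r = 0.061448 = 6.1448%.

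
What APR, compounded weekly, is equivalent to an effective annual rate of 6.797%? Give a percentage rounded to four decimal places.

6.5801%

(1 + r/52)^52 − 1 = 0.06797, so 1 + r/52 = 1.06797^(1/52).
r/52 = 0.001265, so r = 0.065801 = 6.5801%.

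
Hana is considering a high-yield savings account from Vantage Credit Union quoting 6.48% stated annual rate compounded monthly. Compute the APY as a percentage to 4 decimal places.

EAR = (1 + 0.0648/12)^12 − 1.
= (1 + 0.005400)^12 − 1 = 1.066760 − 1 = 6.6760%.

6.6760%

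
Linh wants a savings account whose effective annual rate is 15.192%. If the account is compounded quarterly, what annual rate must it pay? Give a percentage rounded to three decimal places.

(1 + r/4)^4 − 1 = 0.15192, so 1 + r/4 = 1.15192^(1/4).
r/4 = 0.035990, so r = 0.143960 = 14.396%.

14.396%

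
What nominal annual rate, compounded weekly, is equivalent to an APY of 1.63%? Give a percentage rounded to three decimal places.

1.617%

(1 + r/52)^52 − 1 = 0.0163, so 1 + r/52 = 1.0163^(1/52).
r/52 = 0.000311, so r = 0.016171 = 1.617%.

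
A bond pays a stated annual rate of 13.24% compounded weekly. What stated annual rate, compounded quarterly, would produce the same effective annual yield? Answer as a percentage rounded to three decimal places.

EAR = (1 + 0.1324/52)^52 − 1 = 0.141373.
Solve (1 + r/4)^4 = 1.141373: r/4 = 1.141373^(1/4) − 1 = 0.033610, so r = 0.134442 = 13.444%.

13.444%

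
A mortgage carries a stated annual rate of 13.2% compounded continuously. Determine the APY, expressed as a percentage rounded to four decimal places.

With continuous compounding, EAR = e^0.132 − 1.
e^0.132 = 1.141108, so EAR = 0.141108 = 14.1108%.

14.1108%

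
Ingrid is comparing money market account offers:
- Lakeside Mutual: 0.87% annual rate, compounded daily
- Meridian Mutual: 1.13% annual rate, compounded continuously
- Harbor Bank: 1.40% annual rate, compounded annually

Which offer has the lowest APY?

Lakeside Mutual

Lakeside Mutual: (1 + 0.0087/365)^365 − 1 = 0.874%
Meridian Mutual: e^0.0113 − 1 = 1.136%
Harbor Bank: compounded annually, EAR = 1.400%
The lowest effective annual rate is Lakeside Mutual at 0.874%.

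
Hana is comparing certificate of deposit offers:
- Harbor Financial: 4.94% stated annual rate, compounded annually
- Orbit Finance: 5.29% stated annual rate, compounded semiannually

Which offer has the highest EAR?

Orbit Finance

Harbor Financial: compounded annually, EAR = 4.940%
Orbit Finance: (1 + 0.0529/2)^2 − 1 = 5.360%
The highest effective annual rate is Orbit Finance at 5.360%.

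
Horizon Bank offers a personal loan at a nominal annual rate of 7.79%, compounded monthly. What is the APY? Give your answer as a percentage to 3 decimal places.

EAR = (1 + 0.0779/12)^12 − 1.
= (1 + 0.006492)^12 − 1 = 1.080742 − 1 = 8.074%.

8.074%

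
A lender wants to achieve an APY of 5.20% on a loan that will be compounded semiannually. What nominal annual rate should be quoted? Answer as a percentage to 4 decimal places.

5.1341%

(1 + r/2)^2 − 1 = 0.0520, so 1 + r/2 = 1.0520^(1/2).
r/2 = 0.025671, so r = 0.051341 = 5.1341%.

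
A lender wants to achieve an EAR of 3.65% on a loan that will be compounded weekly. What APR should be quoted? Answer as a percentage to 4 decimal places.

(1 + r/52)^52 − 1 = 0.0365, so 1 + r/52 = 1.0365^(1/52).
r/52 = 0.000690, so r = 0.035862 = 3.5862%.

3.5862%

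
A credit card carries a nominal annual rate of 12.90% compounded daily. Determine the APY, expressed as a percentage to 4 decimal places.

13.7664%

EAR = (1 + 0.1290/365)^365 − 1.
= (1 + 0.000353)^365 − 1 = 1.137664 − 1 = 13.7664%.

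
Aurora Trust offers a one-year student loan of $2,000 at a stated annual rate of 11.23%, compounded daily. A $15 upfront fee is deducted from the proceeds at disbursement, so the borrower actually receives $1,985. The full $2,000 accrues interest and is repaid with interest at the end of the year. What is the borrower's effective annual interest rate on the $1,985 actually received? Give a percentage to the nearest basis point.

Amount owed after one year: 2,000 × (1 + 0.1123/365)^365 = 2,000 × 1.118829 = $2,237.66.
Effective rate on net proceeds: 2,237.66 / 1,985 − 1 = 0.127284 = 12.73%.

12.73%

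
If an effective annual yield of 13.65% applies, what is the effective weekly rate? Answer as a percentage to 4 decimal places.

The per-week rate i satisfies (1 + i)^52 = 1 + 0.1365.
i = 1.1365^(1/52) − 1 = 0.0024637 = 0.2464%.

0.2464%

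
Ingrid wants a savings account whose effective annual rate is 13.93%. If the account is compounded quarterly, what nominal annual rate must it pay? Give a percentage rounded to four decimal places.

(1 + r/4)^4 − 1 = 0.1393, so 1 + r/4 = 1.1393^(1/4).
r/4 = 0.033141, so r = 0.132563 = 13.2563%.

13.2563%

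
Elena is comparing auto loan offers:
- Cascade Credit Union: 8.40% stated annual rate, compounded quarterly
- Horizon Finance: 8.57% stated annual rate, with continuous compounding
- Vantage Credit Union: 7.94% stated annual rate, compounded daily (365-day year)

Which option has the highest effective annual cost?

Horizon Finance

Cascade Credit Union: (1 + 0.0840/4)^4 − 1 = 8.668%
Horizon Finance: e^0.0857 − 1 = 8.948%
Vantage Credit Union: (1 + 0.0794/365)^365 − 1 = 8.263%
The highest effective annual rate is Horizon Finance at 8.948%.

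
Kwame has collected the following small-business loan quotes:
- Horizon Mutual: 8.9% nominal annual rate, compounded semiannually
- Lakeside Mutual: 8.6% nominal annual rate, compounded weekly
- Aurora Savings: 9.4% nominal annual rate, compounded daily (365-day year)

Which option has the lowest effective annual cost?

Horizon Mutual: (1 + 0.089/2)^2 − 1 = 9.098%
Lakeside Mutual: (1 + 0.086/52)^52 − 1 = 8.973%
Aurora Savings: (1 + 0.094/365)^365 − 1 = 9.855%
The lowest effective annual rate is Lakeside Mutual at 8.973%.

Lakeside Mutual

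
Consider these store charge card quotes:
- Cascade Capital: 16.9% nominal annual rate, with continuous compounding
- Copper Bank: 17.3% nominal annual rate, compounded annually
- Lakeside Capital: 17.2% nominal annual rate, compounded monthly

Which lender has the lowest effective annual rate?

Copper Bank

Cascade Capital: e^0.169 − 1 = 18.412%
Copper Bank: compounded annually, EAR = 17.300%
Lakeside Capital: (1 + 0.172/12)^12 − 1 = 18.623%
The lowest effective annual rate is Copper Bank at 17.300%.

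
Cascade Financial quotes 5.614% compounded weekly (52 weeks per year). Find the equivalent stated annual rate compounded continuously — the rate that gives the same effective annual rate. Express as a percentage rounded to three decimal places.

5.611%

EAR = (1 + 0.05614/52)^52 − 1 = 0.057714.
Equivalent continuous rate: r = ln(1 + 0.057714) = 0.056110 = 5.611%.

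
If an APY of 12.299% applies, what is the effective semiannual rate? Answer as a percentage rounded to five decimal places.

5.97122%

The per-half-year rate i satisfies (1 + i)^2 = 1 + 0.12299.
i = 1.12299^(1/2) − 1 = 0.0597122 = 5.97122%.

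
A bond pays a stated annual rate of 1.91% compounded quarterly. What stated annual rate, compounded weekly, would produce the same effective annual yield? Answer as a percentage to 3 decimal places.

1.906%

EAR = (1 + 0.0191/4)^4 − 1 = 0.019237.
Solve (1 + r/52)^52 = 1.019237: r/52 = 1.019237^(1/52) − 1 = 0.000367, so r = 0.019058 = 1.906%.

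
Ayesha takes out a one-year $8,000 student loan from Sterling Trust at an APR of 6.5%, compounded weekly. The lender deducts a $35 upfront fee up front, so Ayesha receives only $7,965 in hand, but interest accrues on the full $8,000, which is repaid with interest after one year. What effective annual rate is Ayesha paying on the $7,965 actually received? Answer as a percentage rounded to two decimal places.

Amount owed after one year: 8,000 × (1 + 0.065/52)^52 = 8,000 × 1.067116 = $8,536.93.
Effective rate on net proceeds: 8,536.93 / 7,965 − 1 = 0.071805 = 7.18%.

7.18%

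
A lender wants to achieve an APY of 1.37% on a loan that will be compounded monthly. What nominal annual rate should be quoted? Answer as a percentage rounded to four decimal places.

(1 + r/12)^12 − 1 = 0.0137, so 1 + r/12 = 1.0137^(1/12).
r/12 = 0.001135, so r = 0.013615 = 1.3615%.

1.3615%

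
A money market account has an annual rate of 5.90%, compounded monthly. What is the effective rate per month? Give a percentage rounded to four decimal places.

0.4917%

With a nominal annual rate compounded monthly, the periodic rate is the nominal rate divided by 12.
i = 0.0590 / 12 = 0.0049167 = 0.4917%.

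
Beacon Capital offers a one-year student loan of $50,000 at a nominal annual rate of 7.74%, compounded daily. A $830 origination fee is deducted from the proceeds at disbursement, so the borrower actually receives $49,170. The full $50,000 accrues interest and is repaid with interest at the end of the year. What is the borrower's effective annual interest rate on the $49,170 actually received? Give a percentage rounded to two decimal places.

Amount owed after one year: 50,000 × (1 + 0.0774/365)^365 = 50,000 × 1.080465 = $54,023.27.
Effective rate on net proceeds: 54,023.27 / 49,170 − 1 = 0.098704 = 9.87%.

9.87%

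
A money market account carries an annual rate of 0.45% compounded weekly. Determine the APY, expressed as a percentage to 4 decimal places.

0.4510%

EAR = (1 + 0.0045/52)^52 − 1.
= 1.004510 − 1 = 0.4510%.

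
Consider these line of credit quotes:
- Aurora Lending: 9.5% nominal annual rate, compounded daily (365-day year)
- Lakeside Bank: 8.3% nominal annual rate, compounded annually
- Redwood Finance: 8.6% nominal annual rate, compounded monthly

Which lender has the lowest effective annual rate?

Lakeside Bank

Aurora Lending: (1 + 0.095/365)^365 − 1 = 9.965%
Lakeside Bank: compounded annually, EAR = 8.300%
Redwood Finance: (1 + 0.086/12)^12 − 1 = 8.947%
The lowest effective annual rate is Lakeside Bank at 8.300%.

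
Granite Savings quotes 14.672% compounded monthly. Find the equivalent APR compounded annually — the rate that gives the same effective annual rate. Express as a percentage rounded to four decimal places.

EAR = (1 + 0.14672/12)^12 − 1 = 0.157000.
Compounded annually, the equivalent nominal rate is the EAR itself: 15.7000%.

15.7000%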